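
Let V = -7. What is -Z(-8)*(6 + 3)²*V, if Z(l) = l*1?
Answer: -4536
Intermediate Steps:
Z(l) = l
-Z(-8)*(6 + 3)²*V = -(-8)*(6 + 3)²*(-7) = -(-8)*9²*(-7) = -(-8)*81*(-7) = -(-8)*(-567) = -1*4536 = -4536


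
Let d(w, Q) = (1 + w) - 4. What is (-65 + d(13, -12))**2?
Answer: 3025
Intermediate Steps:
d(w, Q) = -3 + w
(-65 + d(13, -12))**2 = (-65 + (-3 + 13))**2 = (-65 + 10)**2 = (-55)**2 = 3025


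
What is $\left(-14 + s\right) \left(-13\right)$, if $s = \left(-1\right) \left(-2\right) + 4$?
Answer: $104$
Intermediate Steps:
$s = 6$ ($s = 2 + 4 = 6$)
$\left(-14 + s\right) \left(-13\right) = \left(-14 + 6\right) \left(-13\right) = \left(-8\right) \left(-13\right) = 104$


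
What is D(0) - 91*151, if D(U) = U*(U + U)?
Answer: -13741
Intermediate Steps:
D(U) = 2*U² (D(U) = U*(2*U) = 2*U²)
D(0) - 91*151 = 2*0² - 91*151 = 2*0 - 13741 = 0 - 13741 = -13741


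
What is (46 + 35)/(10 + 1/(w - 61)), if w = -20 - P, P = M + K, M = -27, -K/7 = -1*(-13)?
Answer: 2997/371 ≈ 8.0782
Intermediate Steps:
K = -91 (K = -(-7)*(-13) = -7*13 = -91)
P = -118 (P = -27 - 91 = -118)
w = 98 (w = -20 - 1*(-118) = -20 + 118 = 98)
(46 + 35)/(10 + 1/(w - 61)) = (46 + 35)/(10 + 1/(98 - 61)) = 81/(10 + 1/37) = 81/(371/37) = (37/371)*81 = 2997/371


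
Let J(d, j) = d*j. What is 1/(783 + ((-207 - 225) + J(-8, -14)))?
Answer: 1/463 ≈ 0.0021598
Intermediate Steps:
1/(783 + ((-207 - 225) + J(-8, -14))) = 1/(783 + ((-207 - 225) - 8*(-14))) = 1/(783 + (-432 + 112)) = 1/(783 - 320) = 1/463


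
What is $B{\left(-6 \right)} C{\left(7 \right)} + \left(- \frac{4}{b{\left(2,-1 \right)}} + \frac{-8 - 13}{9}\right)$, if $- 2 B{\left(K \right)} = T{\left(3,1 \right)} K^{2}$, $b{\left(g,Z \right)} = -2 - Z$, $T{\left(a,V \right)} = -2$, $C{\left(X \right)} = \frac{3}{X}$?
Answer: $\frac{359}{21} \approx 17.095$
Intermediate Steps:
$B{\left(K \right)} = K^{2}$ ($B{\left(K \right)} = - \frac{\left(-2\right) K^{2}}{2} = K^{2}$)
$B{\left(-6 \right)} C{\left(7 \right)} + \left(- \frac{4}{b{\left(2,-1 \right)}} + \frac{-8 - 13}{9}\right) = \left(-6\right)^{2} \cdot \frac{3}{7} - \left(\frac{4}{-2 - -1} - \frac{-8 - 13}{9}\right) = 36 \cdot 3 \cdot \frac{1}{7} - \left(\frac{4}{-2 + 1} - \left(-8 - 13\right) \frac{1}{9}\right) = 36 \cdot \frac{3}{7} - \left(\frac{7}{3} + \frac{4}{-1}\right) = \frac{108}{7} - - \frac{5}{3} = \frac{108}{7} + \left(4 - \frac{7}{3}\right) = \frac{108}{7} + \frac{5}{3} = \frac{359}{21}$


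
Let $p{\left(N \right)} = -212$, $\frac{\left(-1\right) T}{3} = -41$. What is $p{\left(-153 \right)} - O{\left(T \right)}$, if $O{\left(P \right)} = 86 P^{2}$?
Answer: $-1301306$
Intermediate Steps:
$T = 123$ ($T = \left(-3\right) \left(-41\right) = 123$)
$p{\left(-153 \right)} - O{\left(T \right)} = -212 - 86 \cdot 123^{2} = -212 - 86 \cdot 15129 = -212 - 1301094 = -1301306$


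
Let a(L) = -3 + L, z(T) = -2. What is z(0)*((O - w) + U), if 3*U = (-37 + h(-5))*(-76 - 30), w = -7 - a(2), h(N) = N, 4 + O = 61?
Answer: -3094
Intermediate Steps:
O = 57 (O = -4 + 61 = 57)
w = -6 (w = -7 - (-3 + 2) = -7 - 1*(-1) = -7 + 1 = -6)
U = 1484 (U = ((-37 - 5)*(-76 - 30))/3 = (-42*(-106))/3 = (1/3)*4452 = 1484)
z(0)*((O - w) + U) = -2*((57 - 1*(-6)) + 1484) = -2*((57 + 6) + 1484) = -2*(63 + 1484) = -2*1547 = -3094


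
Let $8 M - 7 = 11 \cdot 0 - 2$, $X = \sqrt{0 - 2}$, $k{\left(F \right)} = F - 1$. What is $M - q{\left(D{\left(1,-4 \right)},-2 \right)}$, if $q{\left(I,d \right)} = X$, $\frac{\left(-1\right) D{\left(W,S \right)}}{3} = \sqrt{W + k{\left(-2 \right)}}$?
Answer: $\frac{5}{8} - i \sqrt{2} \approx 0.625 - 1.4142 i$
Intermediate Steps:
$k{\left(F \right)} = -1 + F$
$D{\left(W,S \right)} = - 3 \sqrt{-3 + W}$ ($D{\left(W,S \right)} = - 3 \sqrt{W - 3} = - 3 \sqrt{-3 + W}$)
$X = i \sqrt{2}$ ($X = \sqrt{-2} = i \sqrt{2} \approx 1.4142 i$)
$q{\left(I,d \right)} = i \sqrt{2}$
$M = \frac{5}{8}$ ($M = \frac{7}{8} + \frac{11 \cdot 0 - 2}{8} = \frac{7}{8} + \frac{0 - 2}{8} = \frac{7}{8} + \frac{1}{8} \left(-2\right) = \frac{7}{8} - \frac{1}{4} = \frac{5}{8} \approx 0.625$)
$M - q{\left(D{\left(1,-4 \right)},-2 \right)} = \frac{5}{8} - i \sqrt{2}$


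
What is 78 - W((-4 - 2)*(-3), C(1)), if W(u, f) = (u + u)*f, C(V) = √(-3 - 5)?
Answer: 78 - 72*I*√2 ≈ 78.0 - 101.82*I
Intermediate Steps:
C(V) = 2*I*√2 (C(V) = √(-8) = 2*I*√2)
W(u, f) = 2*f*u (W(u, f) = (2*u)*f = 2*f*u)
78 - W((-4 - 2)*(-3), C(1)) = 78 - 2*2*I*√2*(-4 - 2)*(-3) = 78 - 2*2*I*√2*(-6*(-3)) = 78 - 2*2*I*√2*18 = 78 - 72*I*√2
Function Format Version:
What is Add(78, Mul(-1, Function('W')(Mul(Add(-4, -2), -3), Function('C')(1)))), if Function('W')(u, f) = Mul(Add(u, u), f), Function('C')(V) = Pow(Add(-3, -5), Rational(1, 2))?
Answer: Add(78, Mul(-72, I, Pow(2, Rational(1, 2)))) ≈ Add(78.000, Mul(-101.82, I))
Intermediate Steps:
Function('C')(V) = Mul(2, I, Pow(2, Rational(1, 2))) (Function('C')(V) = Pow(-8, Rational(1, 2)) = Mul(2, I, Pow(2, Rational(1, 2))))
Function('W')(u, f) = Mul(2, f, u) (Function('W')(u, f) = Mul(Mul(2, u), f) = Mul(2, f, u))
Add(78, Mul(-1, Function('W')(Mul(Add(-4, -2), -3), Function('C')(1)))) = Add(78, Mul(-1, Mul(2, Mul(2, I, Pow(2, Rational(1, 2))), Mul(Add(-4, -2), -3)))) = Add(78, Mul(-1, Mul(2, Mul(2, I, Pow(2, Rational(1, 2))), Mul(-6, -3)))) = Add(78, Mul(-1, Mul(2, Mul(2, I, Pow(2, Rational(1, 2))), 18))) = Add(78, Mul(-1, Mul(72, I, Pow(2, Rational(1, 2))))) = Add(78, Mul(-72, I, Pow(2, Rational(1, 2))))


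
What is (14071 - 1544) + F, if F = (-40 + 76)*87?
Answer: 15659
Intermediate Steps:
F = 3132 (F = 36*87 = 3132)
(14071 - 1544) + F = (14071 - 1544) + 3132 = 12527 + 3132 = 15659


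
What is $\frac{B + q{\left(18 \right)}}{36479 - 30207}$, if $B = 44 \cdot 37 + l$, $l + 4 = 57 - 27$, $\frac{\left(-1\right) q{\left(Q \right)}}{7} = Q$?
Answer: $\frac{191}{784} \approx 0.24362$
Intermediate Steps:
$q{\left(Q \right)} = - 7 Q$
$l = 26$ ($l = -4 + \left(57 - 27\right) = -4 + 30 = 26$)
$B = 1654$ ($B = 44 \cdot 37 + 26 = 1628 + 26 = 1654$)
$\frac{B + q{\left(18 \right)}}{36479 - 30207} = \frac{1654 - 126}{36479 - 30207} = \frac{1654 - 126}{6272} = 1528 \cdot \frac{1}{6272} = \frac{191}{784}$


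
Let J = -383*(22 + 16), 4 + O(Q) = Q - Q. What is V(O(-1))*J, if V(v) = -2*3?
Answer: 87324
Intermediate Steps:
O(Q) = -4 (O(Q) = -4 + (Q - Q) = -4 + 0 = -4)
V(v) = -6
J = -14554 (J = -383*38 = -14554)
V(O(-1))*J = -6*(-14554) = 87324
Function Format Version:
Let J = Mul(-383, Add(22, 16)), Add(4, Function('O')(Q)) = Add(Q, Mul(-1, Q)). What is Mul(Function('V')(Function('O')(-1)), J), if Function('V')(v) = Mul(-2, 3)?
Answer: 87324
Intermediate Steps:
Function('O')(Q) = -4 (Function('O')(Q) = Add(-4, Add(Q, Mul(-1, Q))) = Add(-4, 0) = -4)
Function('V')(v) = -6
J = -14554 (J = Mul(-383, 38) = -14554)
Mul(Function('V')(Function('O')(-1)), J) = Mul(-6, -14554) = 87324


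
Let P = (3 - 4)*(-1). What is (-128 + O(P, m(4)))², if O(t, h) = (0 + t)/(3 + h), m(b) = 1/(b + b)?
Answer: 10188864/625 ≈ 16302.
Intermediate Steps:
P = 1 (P = -1*(-1) = 1)
m(b) = 1/(2*b)
O(t, h) = t/(3 + h)
(-128 + O(P, m(4)))² = (-128 + 1/(3 + (½)/4))² = (-128 + 1/(3 + (½)*(¼)))² = (-128 + 1/(3 + ⅛))² = (-128 + 1/(25/8))² = (-128 + 1*(8/25))² = (-128 + 8/25)² = (-3192/25)² = 10188864/625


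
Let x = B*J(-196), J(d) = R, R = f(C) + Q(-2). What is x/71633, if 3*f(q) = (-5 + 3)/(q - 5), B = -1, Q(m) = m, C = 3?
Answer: 5/214899 ≈ 2.3267e-5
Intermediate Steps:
f(q) = -2/(3*(-5 + q)) (f(q) = ((-5 + 3)/(q - 5))/3 = (-2/(-5 + q))/3 = -2/(3*(-5 + q)))
R = -5/3 (R = -2/(-15 + 3*3) - 2 = -2/(-15 + 9) - 2 = -2/(-6) - 2 = -2*(-⅙) - 2 = ⅓ - 2 = -5/3 ≈ -1.6667)
J(d) = -5/3
x = 5/3 (x = -1*(-5/3) = 5/3 ≈ 1.6667)
x/71633 = (5/3)/71633 = (5/3)*(1/71633) = 5/214899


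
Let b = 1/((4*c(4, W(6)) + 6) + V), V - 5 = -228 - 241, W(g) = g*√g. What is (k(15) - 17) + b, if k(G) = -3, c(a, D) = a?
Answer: -8841/442 ≈ -20.002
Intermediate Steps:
W(g) = g^(3/2)
V = -464 (V = 5 + (-228 - 241) = 5 - 469 = -464)
b = -1/442 (b = 1/((4*4 + 6) - 464) = 1/((16 + 6) - 464) = 1/(22 - 464) = 1/(-442) = -1/442 ≈ -0.0022624)
(k(15) - 17) + b = (-3 - 17) - 1/442 = -20 - 1/442 = -8841/442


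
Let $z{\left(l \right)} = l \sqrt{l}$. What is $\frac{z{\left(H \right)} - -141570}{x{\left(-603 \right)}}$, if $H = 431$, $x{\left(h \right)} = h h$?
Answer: $\frac{15730}{40401} + \frac{431 \sqrt{431}}{363609} \approx 0.41396$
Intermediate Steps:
$x{\left(h \right)} = h^{2}$
$z{\left(l \right)} = l^{\frac{3}{2}}$
$\frac{z{\left(H \right)} - -141570}{x{\left(-603 \right)}} = \frac{431^{\frac{3}{2}} - -141570}{\left(-603\right)^{2}} = \frac{431 \sqrt{431} + 141570}{363609} = \left(141570 + 431 \sqrt{431}\right) \frac{1}{363609} = \frac{15730}{40401} + \frac{431 \sqrt{431}}{363609}$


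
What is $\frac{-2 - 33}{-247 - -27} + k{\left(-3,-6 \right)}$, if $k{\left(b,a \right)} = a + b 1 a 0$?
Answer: $- \frac{257}{44} \approx -5.8409$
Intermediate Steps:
$k{\left(b,a \right)} = a$ ($k{\left(b,a \right)} = a + b a 0 = a + b 0 = a + 0 = a$)
$\frac{-2 - 33}{-247 - -27} + k{\left(-3,-6 \right)} = \frac{-2 - 33}{-247 - -27} - 6 = \frac{-2 - 33}{-247 + 27} - 6 = - \frac{35}{-220} - 6 = \left(-35\right) \left(- \frac{1}{220}\right) - 6 = \frac{7}{44} - 6 = - \frac{257}{44}$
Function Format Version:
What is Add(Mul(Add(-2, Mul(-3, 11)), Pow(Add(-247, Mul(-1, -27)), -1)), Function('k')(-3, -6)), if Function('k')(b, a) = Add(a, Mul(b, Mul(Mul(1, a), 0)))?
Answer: Rational(-257, 44) ≈ -5.8409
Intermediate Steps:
Function('k')(b, a) = a (Function('k')(b, a) = Add(a, Mul(b, Mul(a, 0))) = Add(a, Mul(b, 0)) = Add(a, 0) = a)
Add(Mul(Add(-2, Mul(-3, 11)), Pow(Add(-247, Mul(-1, -27)), -1)), Function('k')(-3, -6)) = Add(Mul(Add(-2, Mul(-3, 11)), Pow(Add(-247, Mul(-1, -27)), -1)), -6) = Add(Mul(Add(-2, -33), Pow(Add(-247, 27), -1)), -6) = Add(Mul(-35, Pow(-220, -1)), -6) = Add(Mul(-35, Rational(-1, 220)), -6) = Add(Rational(7, 44), -6) = Rational(-257, 44)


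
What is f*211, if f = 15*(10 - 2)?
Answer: 25320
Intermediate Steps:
f = 120 (f = 15*8 = 120)
f*211 = 120*211 = 25320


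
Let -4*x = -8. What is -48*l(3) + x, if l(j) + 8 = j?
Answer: 242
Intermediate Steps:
x = 2 (x = -1/4*(-8) = 2)
l(j) = -8 + j
-48*l(3) + x = -48*(-8 + 3) + 2 = -48*(-5) + 2 = 240 + 2 = 242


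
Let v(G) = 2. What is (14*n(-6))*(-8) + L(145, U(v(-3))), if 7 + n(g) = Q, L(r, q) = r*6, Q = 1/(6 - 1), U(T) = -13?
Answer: 8158/5 ≈ 1631.6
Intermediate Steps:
Q = ⅕ (Q = 1/5 = ⅕ ≈ 0.20000)
L(r, q) = 6*r
n(g) = -34/5 (n(g) = -7 + ⅕ = -34/5)
(14*n(-6))*(-8) + L(145, U(v(-3))) = (14*(-34/5))*(-8) + 6*145 = -476/5*(-8) + 870 = 3808/5 + 870 = 8158/5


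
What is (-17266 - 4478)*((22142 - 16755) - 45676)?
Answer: 876044016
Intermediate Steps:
(-17266 - 4478)*((22142 - 16755) - 45676) = -21744*(5387 - 45676) = -21744*(-40289) = 876044016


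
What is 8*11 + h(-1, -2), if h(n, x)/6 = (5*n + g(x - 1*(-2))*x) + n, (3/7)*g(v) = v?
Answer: 52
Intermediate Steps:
g(v) = 7*v/3
h(n, x) = 36*n + 6*x*(14/3 + 7*x/3) (h(n, x) = 6*((5*n + (7*(x - 1*(-2))/3)*x) + n) = 6*((5*n + (7*(x + 2)/3)*x) + n) = 6*((5*n + (7*(2 + x)/3)*x) + n) = 6*((5*n + (14/3 + 7*x/3)*x) + n) = 6*((5*n + x*(14/3 + 7*x/3)) + n) = 6*(6*n + x*(14/3 + 7*x/3)) = 36*n + 6*x*(14/3 + 7*x/3))
8*11 + h(-1, -2) = 8*11 + (36*(-1) + 14*(-2)*(2 - 2)) = 88 + (-36 + 14*(-2)*0) = 88 + (-36 + 0) = 88 - 36 = 52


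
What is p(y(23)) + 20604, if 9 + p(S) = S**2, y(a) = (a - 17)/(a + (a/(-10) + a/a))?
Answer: 969801555/47089 ≈ 20595.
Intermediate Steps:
y(a) = (-17 + a)/(1 + 9*a/10) (y(a) = (-17 + a)/(a + (a*(-1/10) + 1)) = (-17 + a)/(a + (-a/10 + 1)) = (-17 + a)/(a + (1 - a/10)) = (-17 + a)/(1 + 9*a/10))
p(S) = -9 + S**2
p(y(23)) + 20604 = (-9 + (10*(-17 + 23)/(10 + 9*23))**2) + 20604 = (-9 + (10*6/(10 + 207))**2) + 20604 = (-9 + (10*6/217)**2) + 20604 = (-9 + (10*(1/217)*6)**2) + 20604 = (-9 + (60/217)**2) + 20604 = (-9 + 3600/47089) + 20604 = -420201/47089 + 20604 = 969801555/47089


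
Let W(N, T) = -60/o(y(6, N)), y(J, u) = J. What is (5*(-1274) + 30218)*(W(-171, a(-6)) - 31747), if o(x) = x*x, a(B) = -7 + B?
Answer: -2271426608/3 ≈ -7.5714e+8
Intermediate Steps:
o(x) = x²
W(N, T) = -5/3 (W(N, T) = -60/(6²) = -60/36 = -60*1/36 = -5/3)
(5*(-1274) + 30218)*(W(-171, a(-6)) - 31747) = (5*(-1274) + 30218)*(-5/3 - 31747) = (-6370 + 30218)*(-95246/3) = 23848*(-95246/3) = -2271426608/3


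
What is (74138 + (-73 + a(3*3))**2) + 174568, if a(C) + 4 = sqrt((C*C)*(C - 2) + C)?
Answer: 251515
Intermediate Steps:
a(C) = -4 + sqrt(C + C**2*(-2 + C)) (a(C) = -4 + sqrt((C*C)*(C - 2) + C) = -4 + sqrt(C**2*(-2 + C) + C) = -4 + sqrt(C + C**2*(-2 + C)))
(74138 + (-73 + a(3*3))**2) + 174568 = (74138 + (-73 + (-4 + sqrt((3*3)*(1 + (3*3)**2 - 6*3))))**2) + 174568 = (74138 + (-73 + (-4 + sqrt(9*(1 + 9**2 - 2*9))))**2) + 174568 = (74138 + (-73 + (-4 + sqrt(9*(1 + 81 - 18))))**2) + 174568 = (74138 + (-73 + (-4 + sqrt(9*64)))**2) + 174568 = (74138 + (-73 + (-4 + sqrt(576)))**2) + 174568 = (74138 + (-73 + (-4 + 24))**2) + 174568 = (74138 + (-73 + 20)**2) + 174568 = (74138 + (-53)**2) + 174568 = (74138 + 2809) + 174568 = 76947 + 174568 = 251515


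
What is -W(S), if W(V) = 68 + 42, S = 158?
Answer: -110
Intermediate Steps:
W(V) = 110
-W(S) = -1*110 = -110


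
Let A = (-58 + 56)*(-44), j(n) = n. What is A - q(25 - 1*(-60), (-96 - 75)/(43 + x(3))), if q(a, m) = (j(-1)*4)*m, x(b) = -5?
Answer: 70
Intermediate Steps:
A = 88 (A = -2*(-44) = 88)
q(a, m) = -4*m (q(a, m) = (-1*4)*m = -4*m)
A - q(25 - 1*(-60), (-96 - 75)/(43 + x(3))) = 88 - (-4)*(-96 - 75)/(43 - 5) = 88 - (-4)*(-171/38) = 88 - (-4)*(-171*1/38) = 88 - (-4)*(-9)/2 = 88 - 1*18 = 88 - 18 = 70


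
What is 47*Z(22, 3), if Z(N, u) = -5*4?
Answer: -940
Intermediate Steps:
Z(N, u) = -20
47*Z(22, 3) = 47*(-20) = -940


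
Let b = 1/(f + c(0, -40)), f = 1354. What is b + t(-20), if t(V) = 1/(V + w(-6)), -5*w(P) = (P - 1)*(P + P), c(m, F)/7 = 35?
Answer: -7811/294216 ≈ -0.026549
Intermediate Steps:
c(m, F) = 245 (c(m, F) = 7*35 = 245)
w(P) = -2*P*(-1 + P)/5 (w(P) = -(P - 1)*(P + P)/5 = -(-1 + P)*2*P/5 = -2*P*(-1 + P)/5)
b = 1/1599 (b = 1/(1354 + 245) = 1/1599 ≈ 0.00062539)
t(V) = 1/(-84/5 + V) (t(V) = 1/(V + (2/5)*(-6)*(1 - 1*(-6))) = 1/(V + (2/5)*(-6)*(1 + 6)) = 1/(V + (2/5)*(-6)*7) = 1/(V - 84/5) = 1/(-84/5 + V))
b + t(-20) = 1/1599 + 5/(-84 + 5*(-20)) = 1/1599 + 5/(-84 - 100) = 1/1599 + 5/(-184) = 1/1599 + 5*(-1/184) = 1/1599 - 5/184 = -7811/294216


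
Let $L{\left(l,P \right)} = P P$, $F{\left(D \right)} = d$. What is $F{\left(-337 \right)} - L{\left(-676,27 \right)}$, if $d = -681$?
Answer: $-1410$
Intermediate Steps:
$F{\left(D \right)} = -681$
$L{\left(l,P \right)} = P^{2}$
$F{\left(-337 \right)} - L{\left(-676,27 \right)} = -681 - 27^{2} = -681 - 729 = -1410$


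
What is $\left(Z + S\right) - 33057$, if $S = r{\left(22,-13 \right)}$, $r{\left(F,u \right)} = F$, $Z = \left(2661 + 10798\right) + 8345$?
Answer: $-11231$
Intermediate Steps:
$Z = 21804$ ($Z = 13459 + 8345 = 21804$)
$S = 22$
$\left(Z + S\right) - 33057 = \left(21804 + 22\right) - 33057 = 21826 - 33057 = -11231$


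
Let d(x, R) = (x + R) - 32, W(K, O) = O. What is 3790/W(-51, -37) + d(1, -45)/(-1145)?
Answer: -4336738/42365 ≈ -102.37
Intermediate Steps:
d(x, R) = -32 + R + x (d(x, R) = (R + x) - 32 = -32 + R + x)
3790/W(-51, -37) + d(1, -45)/(-1145) = 3790/(-37) + (-32 - 45 + 1)/(-1145) = 3790*(-1/37) - 76*(-1/1145) = -3790/37 + 76/1145 = -4336738/42365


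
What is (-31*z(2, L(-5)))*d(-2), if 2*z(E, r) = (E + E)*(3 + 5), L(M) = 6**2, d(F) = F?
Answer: 992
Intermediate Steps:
L(M) = 36
z(E, r) = 8*E (z(E, r) = ((E + E)*(3 + 5))/2 = ((2*E)*8)/2 = (16*E)/2 = 8*E)
(-31*z(2, L(-5)))*d(-2) = -248*2*(-2) = -31*16*(-2) = -496*(-2) = 992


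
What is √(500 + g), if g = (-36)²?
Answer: 2*√449 ≈ 42.379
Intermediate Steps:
g = 1296
√(500 + g) = √(500 + 1296) = √1796 = 2*√449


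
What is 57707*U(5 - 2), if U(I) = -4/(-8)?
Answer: 57707/2 ≈ 28854.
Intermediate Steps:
U(I) = 1/2 (U(I) = -4*(-1/8) = 1/2)
57707*U(5 - 2) = 57707*(1/2) = 57707/2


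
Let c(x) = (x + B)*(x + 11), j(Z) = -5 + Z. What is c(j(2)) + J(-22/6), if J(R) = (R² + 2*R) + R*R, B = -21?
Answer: -1552/9 ≈ -172.44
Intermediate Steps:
J(R) = 2*R + 2*R² (J(R) = (R² + 2*R) + R² = 2*R + 2*R²)
c(x) = (-21 + x)*(11 + x) (c(x) = (x - 21)*(x + 11) = (-21 + x)*(11 + x))
c(j(2)) + J(-22/6) = (-231 + (-5 + 2)² - 10*(-5 + 2)) + 2*(-22/6)*(1 - 22/6) = (-231 + (-3)² - 10*(-3)) + 2*(-22*⅙)*(1 - 22*⅙) = (-231 + 9 + 30) + 2*(-11/3)*(1 - 11/3) = -192 + 2*(-11/3)*(-8/3) = -192 + 176/9 = -1552/9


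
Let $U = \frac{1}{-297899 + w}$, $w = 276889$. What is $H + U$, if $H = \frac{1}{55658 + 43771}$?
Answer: $- \frac{7129}{189909390} \approx -3.7539 \cdot 10^{-5}$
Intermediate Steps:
$H = \frac{1}{99429} \approx 1.0057 \cdot 10^{-5}$
$U = - \frac{1}{21010}$ ($U = \frac{1}{-297899 + 276889} = \frac{1}{-21010} = - \frac{1}{21010} \approx -4.7596 \cdot 10^{-5}$)
$H + U = \frac{1}{99429} - \frac{1}{21010} = - \frac{7129}{189909390}$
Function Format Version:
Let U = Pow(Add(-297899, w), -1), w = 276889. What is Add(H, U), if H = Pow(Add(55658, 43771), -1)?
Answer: Rational(-7129, 189909390) ≈ -3.7539e-5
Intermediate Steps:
H = Rational(1, 99429) (H = Pow(99429, -1) = Rational(1, 99429) ≈ 1.0057e-5)
U = Rational(-1, 21010) (U = Pow(Add(-297899, 276889), -1) = Pow(-21010, -1) = Rational(-1, 21010) ≈ -4.7596e-5)
Add(H, U) = Add(Rational(1, 99429), Rational(-1, 21010)) = Rational(-7129, 189909390)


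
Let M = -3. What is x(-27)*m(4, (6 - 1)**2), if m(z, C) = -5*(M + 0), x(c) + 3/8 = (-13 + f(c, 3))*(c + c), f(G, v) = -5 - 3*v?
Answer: 174915/8 ≈ 21864.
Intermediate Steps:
x(c) = -3/8 - 54*c (x(c) = -3/8 + (-13 + (-5 - 3*3))*(c + c) = -3/8 + (-13 + (-5 - 9))*(2*c) = -3/8 + (-13 - 14)*(2*c) = -3/8 - 54*c)
m(z, C) = 15 (m(z, C) = -5*(-3 + 0) = -5*(-3) = 15)
x(-27)*m(4, (6 - 1)**2) = (-3/8 - 54*(-27))*15 = (-3/8 + 1458)*15 = (11661/8)*15 = 174915/8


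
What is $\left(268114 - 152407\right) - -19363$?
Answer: $135070$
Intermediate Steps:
$\left(268114 - 152407\right) - -19363 = 115707 + \left(19575 - 212\right) = 115707 + 19363 = 135070$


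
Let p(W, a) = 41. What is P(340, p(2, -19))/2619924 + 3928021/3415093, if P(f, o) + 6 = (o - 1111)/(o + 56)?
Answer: 249558164458888/216971639738601 ≈ 1.1502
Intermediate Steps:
P(f, o) = -6 + (-1111 + o)/(56 + o) (P(f, o) = -6 + (o - 1111)/(o + 56) = -6 + (-1111 + o)/(56 + o))
P(340, p(2, -19))/2619924 + 3928021/3415093 = ((-1447 - 5*41)/(56 + 41))/2619924 + 3928021/3415093 = ((-1447 - 205)/97)*(1/2619924) + 3928021*(1/3415093) = ((1/97)*(-1652))*(1/2619924) + 3928021/3415093 = -1652/97*1/2619924 + 3928021/3415093 = -413/63533157 + 3928021/3415093 = 249558164458888/216971639738601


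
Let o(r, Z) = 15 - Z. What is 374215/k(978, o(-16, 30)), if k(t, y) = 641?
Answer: 374215/641 ≈ 583.80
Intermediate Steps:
374215/k(978, o(-16, 30)) = 374215/641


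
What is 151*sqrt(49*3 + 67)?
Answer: 151*sqrt(214) ≈ 2208.9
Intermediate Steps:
151*sqrt(49*3 + 67) = 151*sqrt(147 + 67) = 151*sqrt(214)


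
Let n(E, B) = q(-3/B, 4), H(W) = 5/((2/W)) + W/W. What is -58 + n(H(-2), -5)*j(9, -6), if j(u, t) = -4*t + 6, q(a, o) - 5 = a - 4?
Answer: -10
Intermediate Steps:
q(a, o) = 1 + a (q(a, o) = 5 + (a - 4) = 5 + (-4 + a) = 1 + a)
H(W) = 1 + 5*W/2 (H(W) = 5*(W/2) + 1 = 5*W/2 + 1 = 1 + 5*W/2)
n(E, B) = 1 - 3/B
j(u, t) = 6 - 4*t
-58 + n(H(-2), -5)*j(9, -6) = -58 + ((-3 - 5)/(-5))*(6 - 4*(-6)) = -58 + (-⅕*(-8))*(6 + 24) = -58 + (8/5)*30 = -58 + 48 = -10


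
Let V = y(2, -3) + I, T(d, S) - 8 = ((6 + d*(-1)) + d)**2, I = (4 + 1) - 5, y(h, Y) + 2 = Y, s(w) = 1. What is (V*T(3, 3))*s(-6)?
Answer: -220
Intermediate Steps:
y(h, Y) = -2 + Y
I = 0 (I = 5 - 5 = 0)
T(d, S) = 44 (T(d, S) = 8 + ((6 + d*(-1)) + d)**2 = 8 + ((6 - d) + d)**2 = 8 + 6**2 = 8 + 36 = 44)
V = -5 (V = (-2 - 3) + 0 = -5 + 0 = -5)
(V*T(3, 3))*s(-6) = -5*44*1 = -220*1 = -220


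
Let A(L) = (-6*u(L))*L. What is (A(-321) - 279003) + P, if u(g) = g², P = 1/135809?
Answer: 26914350977068/135809 ≈ 1.9818e+8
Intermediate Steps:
P = 1/135809 ≈ 7.3633e-6
A(L) = -6*L³ (A(L) = (-6*L²)*L = -6*L³)
(A(-321) - 279003) + P = (-6*(-321)³ - 279003) + 1/135809 = (-6*(-33076161) - 279003) + 1/135809 = (198456966 - 279003) + 1/135809 = 198177963 + 1/135809 = 26914350977068/135809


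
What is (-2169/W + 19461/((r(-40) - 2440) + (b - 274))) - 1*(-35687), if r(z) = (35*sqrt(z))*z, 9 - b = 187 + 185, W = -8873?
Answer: 27823104963679799/779652134017 + 54490800*I*sqrt(10)/87867929 ≈ 35687.0 + 1.9611*I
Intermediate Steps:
b = -363 (b = 9 - (187 + 185) = 9 - 1*372 = 9 - 372 = -363)
r(z) = 35*z**(3/2)
(-2169/W + 19461/((r(-40) - 2440) + (b - 274))) - 1*(-35687) = (-2169/(-8873) + 19461/((35*(-40)**(3/2) - 2440) + (-363 - 274))) - 1*(-35687) = (-2169*(-1/8873) + 19461/((35*(-80*I*sqrt(10)) - 2440) - 637)) + 35687 = (2169/8873 + 19461/((-2800*I*sqrt(10) - 2440) - 637)) + 35687 = (2169/8873 + 19461/((-2440 - 2800*I*sqrt(10)) - 637)) + 35687 = (2169/8873 + 19461/(-3077 - 2800*I*sqrt(10))) + 35687 = 316652920/8873 + 19461/(-3077 - 2800*I*sqrt(10))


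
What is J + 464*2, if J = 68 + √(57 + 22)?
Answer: 996 + √79 ≈ 1004.9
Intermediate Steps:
J = 68 + √79 ≈ 76.888
J + 464*2 = (68 + √79) + 464*2 = (68 + √79) + 928 = 996 + √79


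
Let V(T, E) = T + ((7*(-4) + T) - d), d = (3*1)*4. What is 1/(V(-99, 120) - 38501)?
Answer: -1/38739 ≈ -2.5814e-5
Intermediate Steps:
d = 12 (d = 3*4 = 12)
V(T, E) = -40 + 2*T (V(T, E) = T + ((7*(-4) + T) - 1*12) = T + ((-28 + T) - 12) = T + (-40 + T) = -40 + 2*T)
1/(V(-99, 120) - 38501) = 1/((-40 + 2*(-99)) - 38501) = 1/((-40 - 198) - 38501) = 1/(-238 - 38501) = 1/(-38739) = -1/38739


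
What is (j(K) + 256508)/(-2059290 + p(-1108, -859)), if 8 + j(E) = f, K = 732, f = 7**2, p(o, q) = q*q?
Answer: -256549/1321409 ≈ -0.19415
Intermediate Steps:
p(o, q) = q**2
f = 49
j(E) = 41 (j(E) = -8 + 49 = 41)
(j(K) + 256508)/(-2059290 + p(-1108, -859)) = (41 + 256508)/(-2059290 + (-859)**2) = 256549/(-2059290 + 737881) = 256549/(-1321409) = 256549*(-1/1321409) = -256549/1321409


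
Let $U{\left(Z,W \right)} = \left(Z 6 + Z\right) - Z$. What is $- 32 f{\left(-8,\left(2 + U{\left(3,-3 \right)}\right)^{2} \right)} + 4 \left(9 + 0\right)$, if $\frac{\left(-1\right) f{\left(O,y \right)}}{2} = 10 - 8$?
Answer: $164$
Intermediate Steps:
$U{\left(Z,W \right)} = 6 Z$ ($U{\left(Z,W \right)} = \left(6 Z + Z\right) - Z = 7 Z - Z = 6 Z$)
$f{\left(O,y \right)} = -4$ ($f{\left(O,y \right)} = - 2 \left(10 - 8\right) = \left(-2\right) 2 = -4$)
$- 32 f{\left(-8,\left(2 + U{\left(3,-3 \right)}\right)^{2} \right)} + 4 \left(9 + 0\right) = \left(-32\right) \left(-4\right) + 4 \left(9 + 0\right) = 128 + 4 \cdot 9 = 128 + 36 = 164$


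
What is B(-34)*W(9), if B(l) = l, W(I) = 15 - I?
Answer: -204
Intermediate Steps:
B(-34)*W(9) = -34*(15 - 1*9) = -34*(15 - 9) = -34*6 = -204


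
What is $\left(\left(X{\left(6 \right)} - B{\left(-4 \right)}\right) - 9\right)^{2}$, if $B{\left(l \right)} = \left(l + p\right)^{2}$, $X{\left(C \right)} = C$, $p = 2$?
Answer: $49$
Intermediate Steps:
$B{\left(l \right)} = \left(2 + l\right)^{2}$ ($B{\left(l \right)} = \left(l + 2\right)^{2} = \left(2 + l\right)^{2}$)
$\left(\left(X{\left(6 \right)} - B{\left(-4 \right)}\right) - 9\right)^{2} = \left(\left(6 - \left(2 - 4\right)^{2}\right) - 9\right)^{2} = \left(\left(6 - \left(-2\right)^{2}\right) - 9\right)^{2} = \left(\left(6 - 4\right) - 9\right)^{2} = \left(2 - 9\right)^{2} = \left(-7\right)^{2} = 49$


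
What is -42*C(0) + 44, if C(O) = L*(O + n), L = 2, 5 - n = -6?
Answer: -880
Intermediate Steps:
n = 11 (n = 5 - 1*(-6) = 5 + 6 = 11)
C(O) = 22 + 2*O (C(O) = 2*(O + 11) = 2*(11 + O) = 22 + 2*O)
-42*C(0) + 44 = -42*(22 + 2*0) + 44 = -42*(22 + 0) + 44 = -42*22 + 44 = -924 + 44 = -880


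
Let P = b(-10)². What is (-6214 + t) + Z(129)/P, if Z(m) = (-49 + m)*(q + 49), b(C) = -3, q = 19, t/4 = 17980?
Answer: 596794/9 ≈ 66311.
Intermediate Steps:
t = 71920 (t = 4*17980 = 71920)
Z(m) = -3332 + 68*m (Z(m) = (-49 + m)*(19 + 49) = (-49 + m)*68 = -3332 + 68*m)
P = 9 (P = (-3)² = 9)
(-6214 + t) + Z(129)/P = (-6214 + 71920) + (-3332 + 68*129)/9 = 65706 + (-3332 + 8772)*(⅑) = 65706 + 5440*(⅑) = 65706 + 5440/9 = 596794/9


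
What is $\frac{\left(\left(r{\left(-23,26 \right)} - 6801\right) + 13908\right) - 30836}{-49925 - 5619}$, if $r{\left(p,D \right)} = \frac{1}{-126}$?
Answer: $\frac{2989855}{6998544} \approx 0.42721$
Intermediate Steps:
$r{\left(p,D \right)} = - \frac{1}{126}$
$\frac{\left(\left(r{\left(-23,26 \right)} - 6801\right) + 13908\right) - 30836}{-49925 - 5619} = \frac{\left(\left(- \frac{1}{126} - 6801\right) + 13908\right) - 30836}{-49925 - 5619} = \frac{\left(- \frac{856927}{126} + 13908\right) - 30836}{-55544} = \left(\frac{895481}{126} - 30836\right) \left(- \frac{1}{55544}\right) = \left(- \frac{2989855}{126}\right) \left(- \frac{1}{55544}\right) = \frac{2989855}{6998544}$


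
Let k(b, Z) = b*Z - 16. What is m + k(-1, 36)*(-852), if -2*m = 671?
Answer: 87937/2 ≈ 43969.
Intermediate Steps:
k(b, Z) = -16 + Z*b (k(b, Z) = Z*b - 16 = -16 + Z*b)
m = -671/2 (m = -½*671 = -671/2 ≈ -335.50)
m + k(-1, 36)*(-852) = -671/2 + (-16 + 36*(-1))*(-852) = -671/2 + (-16 - 36)*(-852) = -671/2 - 52*(-852) = -671/2 + 44304 = 87937/2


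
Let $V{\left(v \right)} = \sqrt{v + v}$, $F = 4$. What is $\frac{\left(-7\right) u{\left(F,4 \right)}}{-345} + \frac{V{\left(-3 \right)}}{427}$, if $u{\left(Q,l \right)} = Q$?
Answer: $\frac{28}{345} + \frac{i \sqrt{6}}{427} \approx 0.081159 + 0.0057365 i$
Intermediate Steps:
$V{\left(v \right)} = \sqrt{2} \sqrt{v}$ ($V{\left(v \right)} = \sqrt{2 v} = \sqrt{2} \sqrt{v}$)
$\frac{\left(-7\right) u{\left(F,4 \right)}}{-345} + \frac{V{\left(-3 \right)}}{427} = \frac{\left(-7\right) 4}{-345} + \frac{\sqrt{2} \sqrt{-3}}{427} = \left(-28\right) \left(- \frac{1}{345}\right) + \sqrt{2} i \sqrt{3} \cdot \frac{1}{427} = \frac{28}{345} + i \sqrt{6} \cdot \frac{1}{427} = \frac{28}{345} + \frac{i \sqrt{6}}{427}$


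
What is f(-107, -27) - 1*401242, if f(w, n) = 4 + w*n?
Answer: -398349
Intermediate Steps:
f(w, n) = 4 + n*w
f(-107, -27) - 1*401242 = (4 - 27*(-107)) - 1*401242 = (4 + 2889) - 401242 = 2893 - 401242 = -398349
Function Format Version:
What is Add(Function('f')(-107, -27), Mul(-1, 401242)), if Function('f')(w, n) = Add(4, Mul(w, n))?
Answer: -398349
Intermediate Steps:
Function('f')(w, n) = Add(4, Mul(n, w))
Add(Function('f')(-107, -27), Mul(-1, 401242)) = Add(Add(4, Mul(-27, -107)), Mul(-1, 401242)) = Add(Add(4, 2889), -401242) = Add(2893, -401242) = -398349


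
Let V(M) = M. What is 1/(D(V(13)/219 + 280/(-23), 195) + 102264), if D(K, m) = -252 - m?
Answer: 1/101817 ≈ 9.8215e-6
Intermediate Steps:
1/(D(V(13)/219 + 280/(-23), 195) + 102264) = 1/((-252 - 1*195) + 102264) = 1/((-252 - 195) + 102264) = 1/(-447 + 102264) = 1/101817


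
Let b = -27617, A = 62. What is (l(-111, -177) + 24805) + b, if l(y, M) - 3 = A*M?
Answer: -13783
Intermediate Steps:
l(y, M) = 3 + 62*M
(l(-111, -177) + 24805) + b = ((3 + 62*(-177)) + 24805) - 27617 = ((3 - 10974) + 24805) - 27617 = (-10971 + 24805) - 27617 = 13834 - 27617 = -13783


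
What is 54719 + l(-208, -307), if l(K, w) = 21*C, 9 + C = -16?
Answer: 54194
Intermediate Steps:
C = -25 (C = -9 - 16 = -25)
l(K, w) = -525 (l(K, w) = 21*(-25) = -525)
54719 + l(-208, -307) = 54719 - 525 = 54194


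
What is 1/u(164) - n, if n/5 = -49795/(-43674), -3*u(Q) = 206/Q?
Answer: -36388229/4498422 ≈ -8.0891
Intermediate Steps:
u(Q) = -206/(3*Q)
n = 248975/43674 (n = 5*(-49795/(-43674)) = 5*(-49795*(-1/43674)) = 5*(49795/43674) = 248975/43674 ≈ 5.7008)
1/u(164) - n = 1/(-206/3/164) - 1*248975/43674 = 1/(-206/3*1/164) - 248975/43674 = 1/(-103/246) - 248975/43674 = -246/103 - 248975/43674 = -36388229/4498422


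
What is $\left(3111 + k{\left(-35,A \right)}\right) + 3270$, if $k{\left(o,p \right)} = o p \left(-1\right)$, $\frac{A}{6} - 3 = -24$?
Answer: $1971$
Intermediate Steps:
$A = -126$ ($A = 18 + 6 \left(-24\right) = 18 - 144 = -126$)
$k{\left(o,p \right)} = - o p$
$\left(3111 + k{\left(-35,A \right)}\right) + 3270 = \left(3111 - \left(-35\right) \left(-126\right)\right) + 3270 = \left(3111 - 4410\right) + 3270 = -1299 + 3270 = 1971$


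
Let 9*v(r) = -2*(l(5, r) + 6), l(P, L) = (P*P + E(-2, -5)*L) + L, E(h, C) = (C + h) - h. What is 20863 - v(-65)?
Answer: 62783/3 ≈ 20928.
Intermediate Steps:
E(h, C) = C
l(P, L) = P² - 4*L (l(P, L) = (P*P - 5*L) + L = (P² - 5*L) + L = P² - 4*L)
v(r) = -62/9 + 8*r/9 (v(r) = (-2*((5² - 4*r) + 6))/9 = (-2*((25 - 4*r) + 6))/9 = (-2*(31 - 4*r))/9 = (-62 + 8*r)/9 = -62/9 + 8*r/9)
20863 - v(-65) = 20863 - (-62/9 + (8/9)*(-65)) = 20863 - (-62/9 - 520/9) = 20863 - 1*(-194/3) = 20863 + 194/3 = 62783/3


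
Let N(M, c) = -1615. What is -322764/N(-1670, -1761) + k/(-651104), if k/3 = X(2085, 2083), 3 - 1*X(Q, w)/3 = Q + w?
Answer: 210213469731/1051532960 ≈ 199.91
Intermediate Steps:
X(Q, w) = 9 - 3*Q - 3*w (X(Q, w) = 9 - 3*(Q + w) = 9 + (-3*Q - 3*w) = 9 - 3*Q - 3*w)
k = -37485 (k = 3*(9 - 3*2085 - 3*2083) = 3*(9 - 6255 - 6249) = 3*(-12495) = -37485)
-322764/N(-1670, -1761) + k/(-651104) = -322764/(-1615) - 37485/(-651104) = -322764*(-1/1615) - 37485*(-1/651104) = 322764/1615 + 37485/651104 = 210213469731/1051532960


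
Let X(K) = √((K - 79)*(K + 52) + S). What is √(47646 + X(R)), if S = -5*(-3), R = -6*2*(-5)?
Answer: √(47646 + I*√2113) ≈ 218.28 + 0.105*I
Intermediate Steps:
R = 60 (R = -12*(-5) = 60)
S = 15
X(K) = √(15 + (-79 + K)*(52 + K)) (X(K) = √((K - 79)*(K + 52) + 15) = √((-79 + K)*(52 + K) + 15) = √(15 + (-79 + K)*(52 + K)))
√(47646 + X(R)) = √(47646 + √(-4093 + 60² - 27*60)) = √(47646 + √(-4093 + 3600 - 1620)) = √(47646 + √(-2113)) = √(47646 + I*√2113)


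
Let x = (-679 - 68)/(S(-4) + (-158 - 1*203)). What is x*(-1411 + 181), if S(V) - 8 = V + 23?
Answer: -459405/167 ≈ -2750.9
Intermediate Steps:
S(V) = 31 + V (S(V) = 8 + (V + 23) = 8 + (23 + V) = 31 + V)
x = 747/334 (x = (-679 - 68)/((31 - 4) + (-158 - 1*203)) = -747/(27 + (-158 - 203)) = -747/(27 - 361) = -747/(-334) = -747*(-1/334) = 747/334 ≈ 2.2365)
x*(-1411 + 181) = 747*(-1411 + 181)/334 = (747/334)*(-1230) = -459405/167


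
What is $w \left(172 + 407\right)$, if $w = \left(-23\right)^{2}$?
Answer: $306291$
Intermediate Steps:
$w = 529$
$w \left(172 + 407\right) = 529 \left(172 + 407\right) = 529 \cdot 579 = 306291$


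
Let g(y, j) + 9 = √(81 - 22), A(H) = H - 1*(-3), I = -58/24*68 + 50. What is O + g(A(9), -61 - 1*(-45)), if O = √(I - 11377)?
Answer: -9 + √59 + I*√103422/3 ≈ -1.3189 + 107.2*I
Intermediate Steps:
I = -343/3 (I = -58*1/24*68 + 50 = -29/12*68 + 50 = -493/3 + 50 = -343/3 ≈ -114.33)
O = I*√103422/3 (O = √(-343/3 - 11377) = √(-34474/3) = I*√103422/3 ≈ 107.2*I)
A(H) = 3 + H (A(H) = H + 3 = 3 + H)
g(y, j) = -9 + √59 (g(y, j) = -9 + √(81 - 22) = -9 + √59)
O + g(A(9), -61 - 1*(-45)) = I*√103422/3 + (-9 + √59) = -9 + √59 + I*√103422/3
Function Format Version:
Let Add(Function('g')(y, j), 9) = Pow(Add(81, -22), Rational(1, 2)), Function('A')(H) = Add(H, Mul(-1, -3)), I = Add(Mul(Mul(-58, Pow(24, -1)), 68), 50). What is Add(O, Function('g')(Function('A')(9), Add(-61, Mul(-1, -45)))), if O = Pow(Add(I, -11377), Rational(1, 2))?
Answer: Add(-9, Pow(59, Rational(1, 2)), Mul(Rational(1, 3), I, Pow(103422, Rational(1, 2)))) ≈ Add(-1.3189, Mul(107.20, I))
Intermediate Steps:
I = Rational(-343, 3) (I = Add(Mul(Mul(-58, Rational(1, 24)), 68), 50) = Add(Mul(Rational(-29, 12), 68), 50) = Add(Rational(-493, 3), 50) = Rational(-343, 3) ≈ -114.33)
O = Mul(Rational(1, 3), I, Pow(103422, Rational(1, 2))) (O = Pow(Add(Rational(-343, 3), -11377), Rational(1, 2)) = Pow(Rational(-34474, 3), Rational(1, 2)) = Mul(Rational(1, 3), I, Pow(103422, Rational(1, 2))) ≈ Mul(107.20, I))
Function('A')(H) = Add(3, H) (Function('A')(H) = Add(H, 3) = Add(3, H))
Function('g')(y, j) = Add(-9, Pow(59, Rational(1, 2))) (Function('g')(y, j) = Add(-9, Pow(Add(81, -22), Rational(1, 2))) = Add(-9, Pow(59, Rational(1, 2))))
Add(O, Function('g')(Function('A')(9), Add(-61, Mul(-1, -45)))) = Add(Mul(Rational(1, 3), I, Pow(103422, Rational(1, 2))), Add(-9, Pow(59, Rational(1, 2)))) = Add(-9, Pow(59, Rational(1, 2)), Mul(Rational(1, 3), I, Pow(103422, Rational(1, 2))))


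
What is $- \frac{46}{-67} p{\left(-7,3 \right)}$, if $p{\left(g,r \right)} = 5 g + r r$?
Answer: $- \frac{1196}{67} \approx -17.851$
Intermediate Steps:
$p{\left(g,r \right)} = r^{2} + 5 g$ ($p{\left(g,r \right)} = 5 g + r^{2} = r^{2} + 5 g$)
$- \frac{46}{-67} p{\left(-7,3 \right)} = - \frac{46}{-67} \left(3^{2} + 5 \left(-7\right)\right) = \left(-46\right) \left(- \frac{1}{67}\right) \left(9 - 35\right) = \frac{46}{67} \left(-26\right) = - \frac{1196}{67}$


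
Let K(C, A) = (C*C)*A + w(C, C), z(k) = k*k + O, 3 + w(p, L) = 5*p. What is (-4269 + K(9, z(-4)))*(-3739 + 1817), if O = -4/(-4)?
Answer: 5477700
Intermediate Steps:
w(p, L) = -3 + 5*p
O = 1 (O = -4*(-¼) = 1)
z(k) = 1 + k² (z(k) = k*k + 1 = k² + 1 = 1 + k²)
K(C, A) = -3 + 5*C + A*C² (K(C, A) = (C*C)*A + (-3 + 5*C) = C²*A + (-3 + 5*C) = A*C² + (-3 + 5*C) = -3 + 5*C + A*C²)
(-4269 + K(9, z(-4)))*(-3739 + 1817) = (-4269 + (-3 + 5*9 + (1 + (-4)²)*9²))*(-3739 + 1817) = (-4269 + (-3 + 45 + (1 + 16)*81))*(-1922) = (-4269 + (-3 + 45 + 17*81))*(-1922) = (-4269 + (-3 + 45 + 1377))*(-1922) = (-4269 + 1419)*(-1922) = -2850*(-1922) = 5477700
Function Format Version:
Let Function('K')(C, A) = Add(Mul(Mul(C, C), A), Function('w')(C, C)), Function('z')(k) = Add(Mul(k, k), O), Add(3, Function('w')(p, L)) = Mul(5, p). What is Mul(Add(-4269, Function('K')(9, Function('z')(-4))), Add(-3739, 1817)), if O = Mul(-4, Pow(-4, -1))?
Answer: 5477700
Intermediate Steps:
Function('w')(p, L) = Add(-3, Mul(5, p))
O = 1 (O = Mul(-4, Rational(-1, 4)) = 1)
Function('z')(k) = Add(1, Pow(k, 2)) (Function('z')(k) = Add(Mul(k, k), 1) = Add(Pow(k, 2), 1) = Add(1, Pow(k, 2)))
Function('K')(C, A) = Add(-3, Mul(5, C), Mul(A, Pow(C, 2))) (Function('K')(C, A) = Add(Mul(Mul(C, C), A), Add(-3, Mul(5, C))) = Add(Mul(Pow(C, 2), A), Add(-3, Mul(5, C))) = Add(Mul(A, Pow(C, 2)), Add(-3, Mul(5, C))) = Add(-3, Mul(5, C), Mul(A, Pow(C, 2))))
Mul(Add(-4269, Function('K')(9, Function('z')(-4))), Add(-3739, 1817)) = Mul(Add(-4269, Add(-3, Mul(5, 9), Mul(Add(1, Pow(-4, 2)), Pow(9, 2)))), Add(-3739, 1817)) = Mul(Add(-4269, Add(-3, 45, Mul(Add(1, 16), 81))), -1922) = Mul(Add(-4269, Add(-3, 45, Mul(17, 81))), -1922) = Mul(Add(-4269, Add(-3, 45, 1377)), -1922) = Mul(Add(-4269, 1419), -1922) = Mul(-2850, -1922) = 5477700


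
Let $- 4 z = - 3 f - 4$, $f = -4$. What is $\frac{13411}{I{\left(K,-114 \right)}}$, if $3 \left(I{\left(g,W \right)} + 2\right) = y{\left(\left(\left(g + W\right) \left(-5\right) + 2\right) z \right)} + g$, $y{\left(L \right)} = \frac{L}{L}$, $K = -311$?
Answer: $- \frac{40233}{316} \approx -127.32$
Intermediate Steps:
$z = -2$ ($z = - \frac{\left(-3\right) \left(-4\right) - 4}{4} = - \frac{12 - 4}{4} = \left(- \frac{1}{4}\right) 8 = -2$)
$y{\left(L \right)} = 1$
$I{\left(g,W \right)} = - \frac{5}{3} + \frac{g}{3}$ ($I{\left(g,W \right)} = -2 + \frac{1 + g}{3} = -2 + \left(\frac{1}{3} + \frac{g}{3}\right) = - \frac{5}{3} + \frac{g}{3}$)
$\frac{13411}{I{\left(K,-114 \right)}} = \frac{13411}{- \frac{5}{3} + \frac{1}{3} \left(-311\right)} = \frac{13411}{- \frac{5}{3} - \frac{311}{3}} = \frac{13411}{- \frac{316}{3}} = 13411 \left(- \frac{3}{316}\right) = - \frac{40233}{316}$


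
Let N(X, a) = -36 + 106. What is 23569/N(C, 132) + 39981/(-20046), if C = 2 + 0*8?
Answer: 5591256/16705 ≈ 334.71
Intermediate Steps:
C = 2 (C = 2 + 0 = 2)
N(X, a) = 70
23569/N(C, 132) + 39981/(-20046) = 23569/70 + 39981/(-20046) = 23569*(1/70) + 39981*(-1/20046) = 3367/10 - 13327/6682 = 5591256/16705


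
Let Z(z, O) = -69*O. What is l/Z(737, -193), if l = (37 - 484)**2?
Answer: 66603/4439 ≈ 15.004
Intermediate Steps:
l = 199809 (l = (-447)**2 = 199809)
l/Z(737, -193) = 199809/((-69*(-193))) = 199809/13317 = 199809*(1/13317) = 66603/4439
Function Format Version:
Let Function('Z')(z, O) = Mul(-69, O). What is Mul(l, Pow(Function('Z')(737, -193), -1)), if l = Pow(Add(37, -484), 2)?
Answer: Rational(66603, 4439) ≈ 15.004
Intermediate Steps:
l = 199809 (l = Pow(-447, 2) = 199809)
Mul(l, Pow(Function('Z')(737, -193), -1)) = Mul(199809, Pow(Mul(-69, -193), -1)) = Mul(199809, Pow(13317, -1)) = Mul(199809, Rational(1, 13317)) = Rational(66603, 4439)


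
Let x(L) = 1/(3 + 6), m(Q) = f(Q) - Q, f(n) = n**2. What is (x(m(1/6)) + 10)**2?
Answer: 8281/81 ≈ 102.23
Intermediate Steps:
m(Q) = Q**2 - Q
x(L) = 1/9
(x(m(1/6)) + 10)**2 = (1/9 + 10)**2 = (91/9)**2 = 8281/81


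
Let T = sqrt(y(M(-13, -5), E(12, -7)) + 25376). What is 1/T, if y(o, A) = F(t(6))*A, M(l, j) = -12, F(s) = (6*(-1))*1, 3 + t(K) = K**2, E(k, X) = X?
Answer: sqrt(25418)/25418 ≈ 0.0062723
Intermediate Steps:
t(K) = -3 + K**2
F(s) = -6 (F(s) = -6*1 = -6)
y(o, A) = -6*A
T = sqrt(25418) (T = sqrt(-6*(-7) + 25376) = sqrt(42 + 25376) = sqrt(25418) ≈ 159.43)
1/T = 1/(sqrt(25418)) = sqrt(25418)/25418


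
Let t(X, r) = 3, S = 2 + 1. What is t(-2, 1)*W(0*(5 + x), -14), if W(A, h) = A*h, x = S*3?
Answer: 0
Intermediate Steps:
S = 3
x = 9 (x = 3*3 = 9)
t(-2, 1)*W(0*(5 + x), -14) = 3*((0*(5 + 9))*(-14)) = 3*((0*14)*(-14)) = 3*(0*(-14)) = 3*0 = 0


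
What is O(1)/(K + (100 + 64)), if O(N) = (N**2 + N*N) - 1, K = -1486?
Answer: -1/1322 ≈ -0.00075643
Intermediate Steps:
O(N) = -1 + 2*N**2 (O(N) = (N**2 + N**2) - 1 = 2*N**2 - 1 = -1 + 2*N**2)
O(1)/(K + (100 + 64)) = (-1 + 2*1**2)/(-1486 + (100 + 64)) = (-1 + 2*1)/(-1486 + 164) = (-1 + 2)/(-1322) = 1*(-1/1322) = -1/1322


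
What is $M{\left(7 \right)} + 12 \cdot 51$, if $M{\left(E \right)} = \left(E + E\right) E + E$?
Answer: $717$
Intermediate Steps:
$M{\left(E \right)} = E + 2 E^{2}$ ($M{\left(E \right)} = 2 E E + E = 2 E^{2} + E = E + 2 E^{2}$)
$M{\left(7 \right)} + 12 \cdot 51 = 7 \left(1 + 2 \cdot 7\right) + 12 \cdot 51 = 7 \left(1 + 14\right) + 612 = 7 \cdot 15 + 612 = 105 + 612 = 717$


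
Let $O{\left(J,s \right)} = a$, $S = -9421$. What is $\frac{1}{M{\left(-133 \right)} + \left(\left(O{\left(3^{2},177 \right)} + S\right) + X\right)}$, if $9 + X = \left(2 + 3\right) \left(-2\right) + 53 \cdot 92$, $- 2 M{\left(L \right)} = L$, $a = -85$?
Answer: $- \frac{2}{9165} \approx -0.00021822$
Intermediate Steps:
$M{\left(L \right)} = - \frac{L}{2}$
$O{\left(J,s \right)} = -85$
$X = 4857$ ($X = -9 + \left(\left(2 + 3\right) \left(-2\right) + 53 \cdot 92\right) = -9 + \left(5 \left(-2\right) + 4876\right) = -9 + \left(-10 + 4876\right) = -9 + 4866 = 4857$)
$\frac{1}{M{\left(-133 \right)} + \left(\left(O{\left(3^{2},177 \right)} + S\right) + X\right)} = \frac{1}{\left(- \frac{1}{2}\right) \left(-133\right) + \left(\left(-85 - 9421\right) + 4857\right)} = \frac{1}{\frac{133}{2} + \left(-9506 + 4857\right)} = \frac{1}{\frac{133}{2} - 4649} = \frac{1}{- \frac{9165}{2}} = - \frac{2}{9165}$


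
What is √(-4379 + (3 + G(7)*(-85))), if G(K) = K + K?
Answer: 11*I*√46 ≈ 74.606*I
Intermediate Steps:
G(K) = 2*K
√(-4379 + (3 + G(7)*(-85))) = √(-4379 + (3 + (2*7)*(-85))) = √(-4379 + (3 + 14*(-85))) = √(-4379 + (3 - 1190)) = √(-4379 - 1187) = √(-5566) = 11*I*√46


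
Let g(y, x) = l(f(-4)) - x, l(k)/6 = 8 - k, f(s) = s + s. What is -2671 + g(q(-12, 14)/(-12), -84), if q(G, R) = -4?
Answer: -2491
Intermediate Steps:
f(s) = 2*s
l(k) = 48 - 6*k (l(k) = 6*(8 - k) = 48 - 6*k)
g(y, x) = 96 - x (g(y, x) = (48 - 12*(-4)) - x = (48 - 6*(-8)) - x = (48 + 48) - x = 96 - x)
-2671 + g(q(-12, 14)/(-12), -84) = -2671 + (96 - 1*(-84)) = -2671 + (96 + 84) = -2671 + 180 = -2491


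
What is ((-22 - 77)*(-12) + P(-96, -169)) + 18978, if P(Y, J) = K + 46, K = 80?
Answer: 20292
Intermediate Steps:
P(Y, J) = 126 (P(Y, J) = 80 + 46 = 126)
((-22 - 77)*(-12) + P(-96, -169)) + 18978 = ((-22 - 77)*(-12) + 126) + 18978 = (-99*(-12) + 126) + 18978 = (1188 + 126) + 18978 = 1314 + 18978 = 20292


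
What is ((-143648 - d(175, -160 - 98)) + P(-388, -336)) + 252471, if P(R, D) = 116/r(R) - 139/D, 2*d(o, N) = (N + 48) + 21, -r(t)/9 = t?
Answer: 10649561177/97776 ≈ 1.0892e+5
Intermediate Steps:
r(t) = -9*t
d(o, N) = 69/2 + N/2 (d(o, N) = ((N + 48) + 21)/2 = ((48 + N) + 21)/2 = (69 + N)/2 = 69/2 + N/2)
P(R, D) = -139/D - 116/(9*R) (P(R, D) = 116/((-9*R)) - 139/D = 116*(-1/(9*R)) - 139/D = -116/(9*R) - 139/D = -139/D - 116/(9*R))
((-143648 - d(175, -160 - 98)) + P(-388, -336)) + 252471 = ((-143648 - (69/2 + (-160 - 98)/2)) + (-139/(-336) - 116/9/(-388))) + 252471 = ((-143648 - (69/2 + (1/2)*(-258))) + (-139*(-1/336) - 116/9*(-1/388))) + 252471 = ((-143648 - (69/2 - 129)) + (139/336 + 29/873)) + 252471 = ((-143648 - 1*(-189/2)) + 43697/97776) + 252471 = ((-143648 + 189/2) + 43697/97776) + 252471 = (-287107/2 + 43697/97776) + 252471 = -14036043319/97776 + 252471 = 10649561177/97776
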